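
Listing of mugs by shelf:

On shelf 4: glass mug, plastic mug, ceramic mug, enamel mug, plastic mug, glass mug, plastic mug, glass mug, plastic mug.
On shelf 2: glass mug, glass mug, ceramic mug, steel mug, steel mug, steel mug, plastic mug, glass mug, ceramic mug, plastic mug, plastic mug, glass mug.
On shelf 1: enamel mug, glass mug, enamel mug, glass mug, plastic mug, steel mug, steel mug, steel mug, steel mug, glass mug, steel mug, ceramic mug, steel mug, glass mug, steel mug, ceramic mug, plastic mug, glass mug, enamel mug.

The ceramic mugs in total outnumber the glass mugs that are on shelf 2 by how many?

ceramic mugs: 5.
glass mugs on shelf 2: 4.
5 − 4 = 1.

1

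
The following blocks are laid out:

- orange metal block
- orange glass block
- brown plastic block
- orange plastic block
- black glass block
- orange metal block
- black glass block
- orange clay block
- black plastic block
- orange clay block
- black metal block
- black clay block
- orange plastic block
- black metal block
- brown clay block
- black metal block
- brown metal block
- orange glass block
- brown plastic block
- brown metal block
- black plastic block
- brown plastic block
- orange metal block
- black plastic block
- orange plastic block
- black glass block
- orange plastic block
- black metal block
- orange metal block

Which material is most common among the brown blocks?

Counts by material (restricted to brown blocks): plastic 3, metal 2, clay 1.
The maximum is 3, held uniquely by plastic.

plastic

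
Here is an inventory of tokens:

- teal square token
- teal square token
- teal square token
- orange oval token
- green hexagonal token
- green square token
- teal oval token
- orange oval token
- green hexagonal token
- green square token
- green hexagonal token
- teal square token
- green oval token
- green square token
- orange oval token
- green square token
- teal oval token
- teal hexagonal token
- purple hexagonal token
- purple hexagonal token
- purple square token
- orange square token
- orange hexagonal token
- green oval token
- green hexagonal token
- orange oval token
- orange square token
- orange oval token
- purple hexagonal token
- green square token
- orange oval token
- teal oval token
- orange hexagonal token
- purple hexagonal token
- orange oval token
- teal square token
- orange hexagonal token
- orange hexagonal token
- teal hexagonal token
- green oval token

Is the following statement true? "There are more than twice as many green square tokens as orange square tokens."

True

|green square tokens| = 5.
|orange square tokens| = 2.
The claim requires 5 > 2 × 2 = 4, which holds.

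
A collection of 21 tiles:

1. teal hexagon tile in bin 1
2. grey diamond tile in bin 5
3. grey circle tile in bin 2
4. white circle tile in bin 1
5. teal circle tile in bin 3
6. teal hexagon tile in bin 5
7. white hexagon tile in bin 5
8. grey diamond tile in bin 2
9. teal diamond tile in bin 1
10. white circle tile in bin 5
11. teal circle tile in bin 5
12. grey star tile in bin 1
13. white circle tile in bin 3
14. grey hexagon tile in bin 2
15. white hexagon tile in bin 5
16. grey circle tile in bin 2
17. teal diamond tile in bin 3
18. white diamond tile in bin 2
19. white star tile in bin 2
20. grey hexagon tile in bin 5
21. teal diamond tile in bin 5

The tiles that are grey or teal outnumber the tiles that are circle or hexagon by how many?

1

tiles that are grey or teal: 14.
tiles that are circle or hexagon: 13.
14 − 13 = 1.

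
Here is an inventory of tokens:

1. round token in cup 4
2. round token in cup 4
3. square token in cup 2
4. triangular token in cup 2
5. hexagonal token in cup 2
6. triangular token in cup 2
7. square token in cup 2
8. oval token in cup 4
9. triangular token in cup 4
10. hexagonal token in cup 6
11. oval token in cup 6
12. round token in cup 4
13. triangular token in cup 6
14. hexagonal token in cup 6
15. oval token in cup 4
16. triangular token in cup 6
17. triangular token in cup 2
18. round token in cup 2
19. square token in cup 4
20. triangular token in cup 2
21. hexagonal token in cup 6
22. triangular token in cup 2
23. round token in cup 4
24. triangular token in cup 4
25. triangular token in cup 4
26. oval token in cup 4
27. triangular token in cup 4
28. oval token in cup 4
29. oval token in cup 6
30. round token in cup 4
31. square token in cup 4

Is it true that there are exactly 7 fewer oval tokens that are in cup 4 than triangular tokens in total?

True

There are 4 oval tokens in cup 4.
There are 11 triangular tokens.
The claim requires 11 − 4 (= 7) to equal 7, which holds.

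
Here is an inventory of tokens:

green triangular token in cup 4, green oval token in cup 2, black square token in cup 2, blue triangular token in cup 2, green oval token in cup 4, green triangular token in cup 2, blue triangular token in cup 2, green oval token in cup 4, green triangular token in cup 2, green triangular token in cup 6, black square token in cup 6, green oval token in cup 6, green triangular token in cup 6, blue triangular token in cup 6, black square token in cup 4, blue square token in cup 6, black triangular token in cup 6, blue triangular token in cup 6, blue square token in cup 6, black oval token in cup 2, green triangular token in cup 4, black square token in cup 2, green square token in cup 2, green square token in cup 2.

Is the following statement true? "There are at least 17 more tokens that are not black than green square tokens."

tokens that are not black: 18.
green square tokens: 2.
The claim requires 18 − 2 = 16 ≥ 17, which does not hold.

False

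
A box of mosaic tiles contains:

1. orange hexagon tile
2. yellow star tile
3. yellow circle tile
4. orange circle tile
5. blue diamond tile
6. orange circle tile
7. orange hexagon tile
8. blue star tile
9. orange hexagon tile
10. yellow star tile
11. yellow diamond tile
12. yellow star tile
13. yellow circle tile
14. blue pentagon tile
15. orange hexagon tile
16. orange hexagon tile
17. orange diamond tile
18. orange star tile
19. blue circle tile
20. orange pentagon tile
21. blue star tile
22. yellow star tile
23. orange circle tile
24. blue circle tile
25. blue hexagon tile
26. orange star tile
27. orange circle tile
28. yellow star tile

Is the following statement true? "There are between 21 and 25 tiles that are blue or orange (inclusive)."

There are 20 tiles that are blue or orange.
The claim requires 21 ≤ 20 ≤ 25, which does not hold.

False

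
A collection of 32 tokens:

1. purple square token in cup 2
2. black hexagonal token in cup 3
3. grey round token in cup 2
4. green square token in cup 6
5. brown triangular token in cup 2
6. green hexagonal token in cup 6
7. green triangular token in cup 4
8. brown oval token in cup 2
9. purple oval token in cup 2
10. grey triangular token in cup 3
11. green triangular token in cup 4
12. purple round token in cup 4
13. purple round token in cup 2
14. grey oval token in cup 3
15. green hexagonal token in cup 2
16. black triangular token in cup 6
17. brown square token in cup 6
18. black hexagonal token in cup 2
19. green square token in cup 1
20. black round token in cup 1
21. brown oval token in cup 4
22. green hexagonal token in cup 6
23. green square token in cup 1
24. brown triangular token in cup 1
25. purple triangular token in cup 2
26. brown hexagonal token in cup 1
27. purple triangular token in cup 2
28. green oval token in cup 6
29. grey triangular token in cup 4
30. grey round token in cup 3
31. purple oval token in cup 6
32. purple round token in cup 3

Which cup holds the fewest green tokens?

Counts by cup (restricted to green tokens): cup 6→4, cup 1→2, cup 4→2, cup 2→1, cup 3→0.
The minimum is 0, held uniquely by cup 3.

cup 3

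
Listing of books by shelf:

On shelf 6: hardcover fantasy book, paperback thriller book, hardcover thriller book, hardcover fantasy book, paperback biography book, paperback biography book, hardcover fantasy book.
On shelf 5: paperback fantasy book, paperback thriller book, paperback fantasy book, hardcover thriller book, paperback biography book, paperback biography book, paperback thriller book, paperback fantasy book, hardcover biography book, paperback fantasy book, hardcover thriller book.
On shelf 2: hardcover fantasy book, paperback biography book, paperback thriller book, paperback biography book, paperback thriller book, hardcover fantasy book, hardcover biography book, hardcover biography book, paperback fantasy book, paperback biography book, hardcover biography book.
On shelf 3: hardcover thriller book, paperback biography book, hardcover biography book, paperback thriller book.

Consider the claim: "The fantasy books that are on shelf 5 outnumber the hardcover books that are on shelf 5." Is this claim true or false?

True

|fantasy books on shelf 5| = 4.
|hardcover books on shelf 5| = 3.
The claim requires 4 > 3, which holds.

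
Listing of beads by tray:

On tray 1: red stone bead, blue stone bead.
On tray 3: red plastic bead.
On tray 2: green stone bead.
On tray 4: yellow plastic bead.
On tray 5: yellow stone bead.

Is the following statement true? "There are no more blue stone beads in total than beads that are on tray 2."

True

|blue stone beads| = 1.
|beads on tray 2| = 1.
The claim requires 1 ≤ 1, which holds.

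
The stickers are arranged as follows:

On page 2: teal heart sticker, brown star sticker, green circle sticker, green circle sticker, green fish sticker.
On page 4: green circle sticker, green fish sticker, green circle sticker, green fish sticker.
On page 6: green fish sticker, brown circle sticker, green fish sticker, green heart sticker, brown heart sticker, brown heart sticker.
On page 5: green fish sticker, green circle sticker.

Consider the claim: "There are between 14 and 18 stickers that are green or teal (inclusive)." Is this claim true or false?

|stickers that are green or teal| = 13.
The claim requires 14 ≤ 13 ≤ 18, which does not hold.

False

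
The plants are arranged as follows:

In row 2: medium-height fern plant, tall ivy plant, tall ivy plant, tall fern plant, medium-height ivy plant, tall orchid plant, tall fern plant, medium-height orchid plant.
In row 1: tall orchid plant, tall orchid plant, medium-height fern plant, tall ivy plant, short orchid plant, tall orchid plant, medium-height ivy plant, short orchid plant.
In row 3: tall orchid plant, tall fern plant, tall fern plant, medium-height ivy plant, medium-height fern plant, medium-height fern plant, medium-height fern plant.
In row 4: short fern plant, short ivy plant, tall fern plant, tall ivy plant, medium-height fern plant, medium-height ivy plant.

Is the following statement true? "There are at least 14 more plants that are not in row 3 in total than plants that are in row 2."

True

|plants that are not in row 3| = 22.
|plants in row 2| = 8.
The claim requires 22 − 8 = 14 ≥ 14, which holds.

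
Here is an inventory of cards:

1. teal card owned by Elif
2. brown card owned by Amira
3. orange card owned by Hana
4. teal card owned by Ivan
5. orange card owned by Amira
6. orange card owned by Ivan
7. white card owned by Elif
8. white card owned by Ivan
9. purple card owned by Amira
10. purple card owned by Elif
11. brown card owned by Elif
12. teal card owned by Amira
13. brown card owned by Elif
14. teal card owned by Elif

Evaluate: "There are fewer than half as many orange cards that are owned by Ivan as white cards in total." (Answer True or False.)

False

Count of orange cards owned by Ivan: 1.
There are 2 white cards.
The claim requires 2 × 1 = 2 < 2, which does not hold.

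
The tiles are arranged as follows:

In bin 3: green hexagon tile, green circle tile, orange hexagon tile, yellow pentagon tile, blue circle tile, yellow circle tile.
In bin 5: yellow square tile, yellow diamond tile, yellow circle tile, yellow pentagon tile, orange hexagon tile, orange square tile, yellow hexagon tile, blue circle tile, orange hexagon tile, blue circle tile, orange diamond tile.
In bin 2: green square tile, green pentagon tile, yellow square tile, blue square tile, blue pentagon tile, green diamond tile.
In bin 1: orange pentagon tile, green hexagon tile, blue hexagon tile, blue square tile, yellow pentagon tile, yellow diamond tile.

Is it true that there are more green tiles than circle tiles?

False

green tiles: 6.
circle tiles: 6.
The claim requires 6 > 6, which does not hold.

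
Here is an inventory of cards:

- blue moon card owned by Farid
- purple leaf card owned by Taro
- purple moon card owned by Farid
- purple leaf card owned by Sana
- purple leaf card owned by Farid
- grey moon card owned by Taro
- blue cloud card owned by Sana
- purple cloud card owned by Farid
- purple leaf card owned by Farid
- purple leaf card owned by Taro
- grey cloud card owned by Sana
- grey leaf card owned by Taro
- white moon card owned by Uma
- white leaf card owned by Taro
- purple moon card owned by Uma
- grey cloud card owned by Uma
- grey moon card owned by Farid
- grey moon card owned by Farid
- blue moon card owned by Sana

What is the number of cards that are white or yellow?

white: 2; yellow: 0; together 2 + 0 = 2.

2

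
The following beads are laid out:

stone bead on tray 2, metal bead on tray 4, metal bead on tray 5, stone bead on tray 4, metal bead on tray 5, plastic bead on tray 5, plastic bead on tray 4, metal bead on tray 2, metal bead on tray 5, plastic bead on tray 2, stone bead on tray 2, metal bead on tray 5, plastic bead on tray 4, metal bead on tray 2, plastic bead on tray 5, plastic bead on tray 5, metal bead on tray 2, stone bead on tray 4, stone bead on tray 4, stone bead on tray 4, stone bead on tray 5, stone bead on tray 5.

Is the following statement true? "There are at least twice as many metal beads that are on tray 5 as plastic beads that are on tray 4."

There are 4 metal beads on tray 5.
There are 2 plastic beads on tray 4.
The claim requires 4 ≥ 2 × 2 = 4, which holds.

True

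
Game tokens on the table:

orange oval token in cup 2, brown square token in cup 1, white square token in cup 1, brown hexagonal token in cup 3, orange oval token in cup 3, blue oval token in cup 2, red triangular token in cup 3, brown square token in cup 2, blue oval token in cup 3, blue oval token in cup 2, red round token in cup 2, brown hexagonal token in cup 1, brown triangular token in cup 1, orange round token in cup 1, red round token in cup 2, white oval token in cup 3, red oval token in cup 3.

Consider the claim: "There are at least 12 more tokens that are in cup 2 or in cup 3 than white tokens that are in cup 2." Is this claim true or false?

True

tokens in cup 2 or in cup 3: 12.
white tokens in cup 2: 0.
The claim requires 12 − 0 = 12 ≥ 12, which holds.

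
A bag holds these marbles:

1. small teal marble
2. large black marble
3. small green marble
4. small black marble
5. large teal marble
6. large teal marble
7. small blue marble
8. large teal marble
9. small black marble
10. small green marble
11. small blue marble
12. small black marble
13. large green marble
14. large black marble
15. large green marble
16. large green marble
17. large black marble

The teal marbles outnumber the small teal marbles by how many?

3

teal marbles: 4.
small teal marbles: 1.
4 − 1 = 3.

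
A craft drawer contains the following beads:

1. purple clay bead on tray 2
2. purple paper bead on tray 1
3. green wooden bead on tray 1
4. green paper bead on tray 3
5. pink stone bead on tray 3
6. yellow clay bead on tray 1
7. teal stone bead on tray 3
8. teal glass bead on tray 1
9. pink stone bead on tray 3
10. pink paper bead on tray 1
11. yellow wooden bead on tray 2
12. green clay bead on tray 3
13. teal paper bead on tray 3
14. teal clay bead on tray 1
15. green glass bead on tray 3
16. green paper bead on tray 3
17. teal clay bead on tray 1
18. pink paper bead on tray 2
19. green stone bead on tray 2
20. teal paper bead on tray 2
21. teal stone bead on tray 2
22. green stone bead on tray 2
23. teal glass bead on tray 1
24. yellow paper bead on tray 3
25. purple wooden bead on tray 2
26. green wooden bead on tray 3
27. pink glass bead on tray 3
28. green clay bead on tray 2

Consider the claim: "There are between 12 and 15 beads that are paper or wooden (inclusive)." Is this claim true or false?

True

beads that are paper or wooden: 12.
The claim requires 12 ≤ 12 ≤ 15, which holds.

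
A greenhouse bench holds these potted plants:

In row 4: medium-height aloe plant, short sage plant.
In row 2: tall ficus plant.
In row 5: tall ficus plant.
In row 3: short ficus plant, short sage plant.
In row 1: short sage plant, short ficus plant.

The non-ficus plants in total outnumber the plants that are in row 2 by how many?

non-ficus plants: 4.
plants in row 2: 1.
4 − 1 = 3.

3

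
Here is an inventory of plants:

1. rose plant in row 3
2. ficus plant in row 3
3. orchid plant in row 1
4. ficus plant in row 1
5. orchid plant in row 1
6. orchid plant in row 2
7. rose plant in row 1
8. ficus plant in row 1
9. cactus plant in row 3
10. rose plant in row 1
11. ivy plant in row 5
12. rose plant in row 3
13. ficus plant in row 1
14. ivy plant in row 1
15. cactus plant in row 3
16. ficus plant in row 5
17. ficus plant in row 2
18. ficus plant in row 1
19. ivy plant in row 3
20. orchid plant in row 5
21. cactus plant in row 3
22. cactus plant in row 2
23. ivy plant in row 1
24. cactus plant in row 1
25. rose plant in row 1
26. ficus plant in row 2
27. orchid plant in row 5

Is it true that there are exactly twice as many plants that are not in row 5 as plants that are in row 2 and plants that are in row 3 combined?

|plants that are not in row 5| = 23.
plants in row 2: 4; plants in row 3: 7; combined: 4 + 7 = 11.
The claim requires 23 = 2 × 11 = 22, which does not hold.

False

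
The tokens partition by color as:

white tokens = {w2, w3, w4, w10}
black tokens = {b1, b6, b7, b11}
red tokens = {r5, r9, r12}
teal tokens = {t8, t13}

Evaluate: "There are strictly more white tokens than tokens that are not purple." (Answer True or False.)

False

|white tokens| = 4.
|tokens that are not purple| = 13.
The claim requires 4 > 13, which does not hold.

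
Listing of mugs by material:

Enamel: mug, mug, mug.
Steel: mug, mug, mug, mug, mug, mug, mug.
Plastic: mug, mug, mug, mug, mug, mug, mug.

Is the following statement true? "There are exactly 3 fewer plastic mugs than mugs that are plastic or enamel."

True

|plastic mugs| = 7.
|mugs that are plastic or enamel| = 10.
The claim requires 10 − 7 (= 3) to equal 3, which holds.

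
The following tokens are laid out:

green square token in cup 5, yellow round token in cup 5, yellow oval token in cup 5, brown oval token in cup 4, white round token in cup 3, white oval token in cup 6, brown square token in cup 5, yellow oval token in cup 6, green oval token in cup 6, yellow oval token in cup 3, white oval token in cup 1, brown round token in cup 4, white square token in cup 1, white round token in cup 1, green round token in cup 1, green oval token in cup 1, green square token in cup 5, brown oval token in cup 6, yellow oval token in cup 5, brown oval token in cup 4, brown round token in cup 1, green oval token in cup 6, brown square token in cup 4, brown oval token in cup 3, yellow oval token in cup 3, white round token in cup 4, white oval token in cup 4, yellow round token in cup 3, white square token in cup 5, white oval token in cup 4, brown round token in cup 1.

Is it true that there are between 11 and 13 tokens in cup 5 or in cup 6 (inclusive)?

There are 12 tokens in cup 5 or in cup 6.
The claim requires 11 ≤ 12 ≤ 13, which holds.

True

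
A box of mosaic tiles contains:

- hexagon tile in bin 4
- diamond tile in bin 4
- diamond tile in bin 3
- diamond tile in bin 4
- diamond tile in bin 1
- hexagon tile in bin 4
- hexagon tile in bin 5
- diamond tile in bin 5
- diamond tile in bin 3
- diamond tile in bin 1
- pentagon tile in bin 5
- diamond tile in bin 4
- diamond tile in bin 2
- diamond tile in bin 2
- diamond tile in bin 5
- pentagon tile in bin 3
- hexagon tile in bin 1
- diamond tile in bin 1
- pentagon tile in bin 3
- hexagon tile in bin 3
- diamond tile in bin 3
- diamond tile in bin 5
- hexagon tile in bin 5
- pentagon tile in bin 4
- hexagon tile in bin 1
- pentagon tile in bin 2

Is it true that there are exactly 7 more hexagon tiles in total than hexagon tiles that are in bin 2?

|hexagon tiles| = 7.
|hexagon tiles in bin 2| = 0.
The claim requires 7 − 0 (= 7) to equal 7, which holds.

True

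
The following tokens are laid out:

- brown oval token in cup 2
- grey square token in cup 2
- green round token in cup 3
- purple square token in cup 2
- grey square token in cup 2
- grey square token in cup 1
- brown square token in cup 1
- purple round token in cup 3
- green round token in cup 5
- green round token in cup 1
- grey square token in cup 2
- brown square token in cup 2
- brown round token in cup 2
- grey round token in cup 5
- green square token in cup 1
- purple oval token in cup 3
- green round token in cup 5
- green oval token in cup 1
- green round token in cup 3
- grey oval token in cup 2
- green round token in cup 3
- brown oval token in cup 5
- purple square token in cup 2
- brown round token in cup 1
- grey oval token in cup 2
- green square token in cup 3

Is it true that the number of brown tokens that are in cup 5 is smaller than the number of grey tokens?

brown tokens in cup 5: 1.
grey tokens: 7.
The claim requires 1 < 7, which holds.

True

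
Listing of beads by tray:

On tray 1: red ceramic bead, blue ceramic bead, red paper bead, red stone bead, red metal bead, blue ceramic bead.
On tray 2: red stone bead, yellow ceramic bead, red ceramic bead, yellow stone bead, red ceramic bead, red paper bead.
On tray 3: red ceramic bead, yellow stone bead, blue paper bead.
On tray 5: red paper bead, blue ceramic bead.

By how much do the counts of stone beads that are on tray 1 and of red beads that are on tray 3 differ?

0

stone beads on tray 1: 1. red beads on tray 3: 1.
|1 − 1| = 1 − 1 = 0.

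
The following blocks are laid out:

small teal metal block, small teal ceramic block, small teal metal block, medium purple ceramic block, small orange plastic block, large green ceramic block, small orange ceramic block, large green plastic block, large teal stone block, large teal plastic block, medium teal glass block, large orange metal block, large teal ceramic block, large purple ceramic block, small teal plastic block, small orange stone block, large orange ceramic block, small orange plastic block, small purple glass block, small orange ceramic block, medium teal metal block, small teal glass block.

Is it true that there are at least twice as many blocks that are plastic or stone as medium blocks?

True

blocks that are plastic or stone: 7.
medium blocks: 3.
The claim requires 7 ≥ 2 × 3 = 6, which holds.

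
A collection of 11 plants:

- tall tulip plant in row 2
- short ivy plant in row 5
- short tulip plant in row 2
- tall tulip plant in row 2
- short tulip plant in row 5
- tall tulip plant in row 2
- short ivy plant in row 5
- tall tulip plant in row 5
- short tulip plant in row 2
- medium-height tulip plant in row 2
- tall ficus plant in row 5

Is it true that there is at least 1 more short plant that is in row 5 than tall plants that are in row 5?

short plants in row 5: 3.
tall plants in row 5: 2.
The claim requires 3 − 2 = 1 ≥ 1, which holds.

True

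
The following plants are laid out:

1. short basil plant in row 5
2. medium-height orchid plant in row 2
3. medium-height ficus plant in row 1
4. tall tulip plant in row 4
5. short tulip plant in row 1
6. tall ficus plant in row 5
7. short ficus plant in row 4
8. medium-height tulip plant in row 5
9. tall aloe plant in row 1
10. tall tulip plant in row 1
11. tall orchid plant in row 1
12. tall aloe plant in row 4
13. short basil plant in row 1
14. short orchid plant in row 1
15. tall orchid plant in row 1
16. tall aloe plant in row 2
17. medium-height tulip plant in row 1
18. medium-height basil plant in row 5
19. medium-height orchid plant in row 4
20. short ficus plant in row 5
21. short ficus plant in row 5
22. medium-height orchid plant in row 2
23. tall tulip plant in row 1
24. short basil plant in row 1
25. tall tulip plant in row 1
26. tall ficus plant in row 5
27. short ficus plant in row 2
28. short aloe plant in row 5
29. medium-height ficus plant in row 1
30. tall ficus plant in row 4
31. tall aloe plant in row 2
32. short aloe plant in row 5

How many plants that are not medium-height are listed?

Total plants: 32; with the excluded value: 8; remaining 32 − 8 = 24.

24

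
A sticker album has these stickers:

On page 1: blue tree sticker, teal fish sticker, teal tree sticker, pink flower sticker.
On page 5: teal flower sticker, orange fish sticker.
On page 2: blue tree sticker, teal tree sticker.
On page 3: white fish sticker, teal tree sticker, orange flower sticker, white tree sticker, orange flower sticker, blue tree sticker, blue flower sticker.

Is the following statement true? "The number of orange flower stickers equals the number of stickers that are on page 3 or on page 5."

There are 2 orange flower stickers.
There are 9 stickers on page 3 or on page 5.
The claim requires 2 = 9, which does not hold.

False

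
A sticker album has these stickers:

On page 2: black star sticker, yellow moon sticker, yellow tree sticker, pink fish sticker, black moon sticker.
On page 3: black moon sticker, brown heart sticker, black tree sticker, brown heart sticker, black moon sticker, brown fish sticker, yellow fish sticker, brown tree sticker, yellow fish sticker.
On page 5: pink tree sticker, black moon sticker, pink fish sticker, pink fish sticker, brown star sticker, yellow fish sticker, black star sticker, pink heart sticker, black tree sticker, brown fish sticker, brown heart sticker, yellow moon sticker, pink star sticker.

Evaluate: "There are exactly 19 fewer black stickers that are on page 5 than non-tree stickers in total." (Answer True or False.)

True

There are 3 black stickers on page 5.
There are 22 non-tree stickers.
The claim requires 22 − 3 (= 19) to equal 19, which holds.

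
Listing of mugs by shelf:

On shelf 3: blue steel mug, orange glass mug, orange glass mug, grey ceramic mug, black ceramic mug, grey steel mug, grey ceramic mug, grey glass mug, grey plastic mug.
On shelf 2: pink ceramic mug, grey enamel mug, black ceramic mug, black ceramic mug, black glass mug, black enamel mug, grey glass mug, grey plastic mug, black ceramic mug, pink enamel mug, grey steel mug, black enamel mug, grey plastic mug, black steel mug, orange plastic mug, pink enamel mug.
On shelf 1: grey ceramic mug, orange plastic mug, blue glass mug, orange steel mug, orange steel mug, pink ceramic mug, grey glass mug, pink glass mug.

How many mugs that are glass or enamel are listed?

13

enamel: 5; glass: 8; together 5 + 8 = 13.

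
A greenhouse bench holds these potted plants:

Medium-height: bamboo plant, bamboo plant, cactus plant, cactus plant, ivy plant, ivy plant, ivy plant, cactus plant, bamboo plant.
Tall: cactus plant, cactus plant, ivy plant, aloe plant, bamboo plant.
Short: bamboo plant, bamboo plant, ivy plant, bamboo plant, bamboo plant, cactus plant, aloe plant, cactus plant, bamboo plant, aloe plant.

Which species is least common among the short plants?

ivy

Counts by species (restricted to short plants): bamboo 5, aloe 2, cactus 2, ivy 1.
The minimum is 1, held uniquely by ivy.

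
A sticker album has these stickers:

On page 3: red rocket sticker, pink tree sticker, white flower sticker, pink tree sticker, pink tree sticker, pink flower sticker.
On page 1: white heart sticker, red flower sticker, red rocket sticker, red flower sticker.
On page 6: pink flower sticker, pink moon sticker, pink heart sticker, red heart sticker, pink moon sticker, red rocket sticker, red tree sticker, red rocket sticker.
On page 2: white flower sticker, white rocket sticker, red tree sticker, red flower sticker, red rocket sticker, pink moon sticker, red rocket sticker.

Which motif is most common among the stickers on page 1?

Counts by motif (restricted to stickers on page 1): flower 2, heart 1, rocket 1.
The maximum is 2, held uniquely by flower.

flower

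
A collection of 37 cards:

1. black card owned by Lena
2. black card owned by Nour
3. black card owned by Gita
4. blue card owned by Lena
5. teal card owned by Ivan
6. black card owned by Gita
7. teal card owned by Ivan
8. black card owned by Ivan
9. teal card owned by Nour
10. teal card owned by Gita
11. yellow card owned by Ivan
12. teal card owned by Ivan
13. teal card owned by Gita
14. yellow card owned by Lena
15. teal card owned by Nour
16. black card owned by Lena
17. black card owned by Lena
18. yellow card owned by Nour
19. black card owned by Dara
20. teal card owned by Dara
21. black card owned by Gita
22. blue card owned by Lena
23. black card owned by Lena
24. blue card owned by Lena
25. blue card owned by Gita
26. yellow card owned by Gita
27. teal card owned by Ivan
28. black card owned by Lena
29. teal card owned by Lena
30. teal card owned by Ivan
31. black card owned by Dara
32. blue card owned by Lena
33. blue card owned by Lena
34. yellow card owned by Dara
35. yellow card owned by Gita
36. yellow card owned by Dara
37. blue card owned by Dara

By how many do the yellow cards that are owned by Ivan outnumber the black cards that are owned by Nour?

0

yellow cards owned by Ivan: 1.
black cards owned by Nour: 1.
1 − 1 = 0.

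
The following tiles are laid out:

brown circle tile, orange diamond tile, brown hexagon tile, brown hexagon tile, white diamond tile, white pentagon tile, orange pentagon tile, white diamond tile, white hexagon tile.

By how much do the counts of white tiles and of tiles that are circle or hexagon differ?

0

white tiles: 4. tiles that are circle or hexagon: 4.
|4 − 4| = 4 − 4 = 0.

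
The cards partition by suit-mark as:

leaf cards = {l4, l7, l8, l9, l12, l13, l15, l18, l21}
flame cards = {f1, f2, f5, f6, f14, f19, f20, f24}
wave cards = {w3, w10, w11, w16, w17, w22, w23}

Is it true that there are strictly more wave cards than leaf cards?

wave cards: 7.
leaf cards: 9.
The claim requires 7 > 9, which does not hold.

False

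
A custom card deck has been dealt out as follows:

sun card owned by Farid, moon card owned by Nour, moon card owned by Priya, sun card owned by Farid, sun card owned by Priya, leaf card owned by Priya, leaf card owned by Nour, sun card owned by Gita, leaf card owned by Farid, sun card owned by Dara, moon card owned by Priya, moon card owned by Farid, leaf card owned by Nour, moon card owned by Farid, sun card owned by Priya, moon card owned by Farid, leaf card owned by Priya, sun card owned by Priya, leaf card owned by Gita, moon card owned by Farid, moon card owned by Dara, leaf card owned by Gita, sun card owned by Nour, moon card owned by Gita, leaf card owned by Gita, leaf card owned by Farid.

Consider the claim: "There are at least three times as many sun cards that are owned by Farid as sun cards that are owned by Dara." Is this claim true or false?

Count of sun cards owned by Farid: 2.
Count of sun cards owned by Dara: 1.
The claim requires 2 ≥ 3 × 1 = 3, which does not hold.

False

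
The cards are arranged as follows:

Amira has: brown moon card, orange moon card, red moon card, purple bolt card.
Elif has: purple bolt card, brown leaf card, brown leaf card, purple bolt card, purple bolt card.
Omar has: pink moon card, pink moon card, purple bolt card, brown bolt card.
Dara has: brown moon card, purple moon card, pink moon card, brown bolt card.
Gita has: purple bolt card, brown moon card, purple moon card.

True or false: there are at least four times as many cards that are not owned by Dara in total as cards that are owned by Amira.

True

|cards that are not owned by Dara| = 16.
|cards owned by Amira| = 4.
The claim requires 16 ≥ 4 × 4 = 16, which holds.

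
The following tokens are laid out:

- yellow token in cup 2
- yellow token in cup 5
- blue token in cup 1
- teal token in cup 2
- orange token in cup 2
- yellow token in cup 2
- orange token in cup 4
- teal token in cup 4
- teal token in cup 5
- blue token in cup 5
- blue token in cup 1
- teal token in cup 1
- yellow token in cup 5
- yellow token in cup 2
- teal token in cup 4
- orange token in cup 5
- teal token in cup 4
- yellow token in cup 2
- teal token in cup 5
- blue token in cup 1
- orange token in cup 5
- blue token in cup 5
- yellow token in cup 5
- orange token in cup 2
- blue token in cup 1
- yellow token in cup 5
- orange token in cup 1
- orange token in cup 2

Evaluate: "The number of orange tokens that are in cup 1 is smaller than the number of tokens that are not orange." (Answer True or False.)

True

There is 1 orange token in cup 1.
There are 21 tokens that are not orange.
The claim requires 1 < 21, which holds.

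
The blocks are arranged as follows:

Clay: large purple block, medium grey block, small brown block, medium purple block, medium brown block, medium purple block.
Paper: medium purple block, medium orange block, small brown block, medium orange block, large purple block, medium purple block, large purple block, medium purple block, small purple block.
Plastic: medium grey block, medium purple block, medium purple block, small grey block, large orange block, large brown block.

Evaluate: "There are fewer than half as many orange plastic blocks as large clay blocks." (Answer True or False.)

False

There is 1 orange plastic block.
There is 1 large clay block.
The claim requires 2 × 1 = 2 < 1, which does not hold.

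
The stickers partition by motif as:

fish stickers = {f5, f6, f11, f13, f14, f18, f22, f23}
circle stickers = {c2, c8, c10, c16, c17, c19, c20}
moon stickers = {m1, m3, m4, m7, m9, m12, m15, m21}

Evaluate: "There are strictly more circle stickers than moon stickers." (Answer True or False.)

False

There are 7 circle stickers.
There are 8 moon stickers.
The claim requires 7 > 8, which does not hold.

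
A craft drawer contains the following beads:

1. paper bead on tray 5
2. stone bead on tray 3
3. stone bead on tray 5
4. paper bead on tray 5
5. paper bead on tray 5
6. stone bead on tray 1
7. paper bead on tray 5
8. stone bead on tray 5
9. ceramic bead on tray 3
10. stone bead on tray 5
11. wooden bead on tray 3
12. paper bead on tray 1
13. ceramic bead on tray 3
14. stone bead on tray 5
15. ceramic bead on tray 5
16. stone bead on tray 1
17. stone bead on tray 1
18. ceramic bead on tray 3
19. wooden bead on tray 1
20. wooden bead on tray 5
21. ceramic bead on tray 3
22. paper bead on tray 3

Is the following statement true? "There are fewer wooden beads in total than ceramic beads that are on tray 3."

wooden beads: 3.
ceramic beads on tray 3: 4.
The claim requires 3 < 4, which holds.

True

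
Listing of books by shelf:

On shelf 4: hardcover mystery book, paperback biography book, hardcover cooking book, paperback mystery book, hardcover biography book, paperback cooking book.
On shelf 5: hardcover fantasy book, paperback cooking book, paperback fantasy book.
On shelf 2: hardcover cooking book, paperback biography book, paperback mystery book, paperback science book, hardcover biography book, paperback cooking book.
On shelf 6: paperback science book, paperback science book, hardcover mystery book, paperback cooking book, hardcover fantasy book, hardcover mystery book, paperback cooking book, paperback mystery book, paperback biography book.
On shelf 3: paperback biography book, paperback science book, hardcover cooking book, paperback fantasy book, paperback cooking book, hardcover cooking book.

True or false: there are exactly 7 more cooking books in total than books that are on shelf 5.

True

There are 10 cooking books.
There are 3 books on shelf 5.
The claim requires 10 − 3 (= 7) to equal 7, which holds.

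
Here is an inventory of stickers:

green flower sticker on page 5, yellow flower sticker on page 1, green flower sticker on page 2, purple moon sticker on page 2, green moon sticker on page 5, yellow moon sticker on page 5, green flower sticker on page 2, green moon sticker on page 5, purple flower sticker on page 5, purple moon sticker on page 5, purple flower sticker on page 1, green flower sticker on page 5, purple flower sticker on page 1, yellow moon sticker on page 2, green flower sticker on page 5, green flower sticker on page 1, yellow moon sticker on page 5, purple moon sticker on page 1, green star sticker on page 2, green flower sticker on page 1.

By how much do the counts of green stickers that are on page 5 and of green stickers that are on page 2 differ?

green stickers on page 5: 5. green stickers on page 2: 3.
|5 − 3| = 5 − 3 = 2.

2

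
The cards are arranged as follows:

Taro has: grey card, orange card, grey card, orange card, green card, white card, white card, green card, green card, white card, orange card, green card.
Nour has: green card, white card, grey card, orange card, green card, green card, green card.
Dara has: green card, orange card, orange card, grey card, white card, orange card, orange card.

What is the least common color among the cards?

Counts by color: green 9, orange 8, white 5, grey 4.
The minimum is 4, held uniquely by grey.

grey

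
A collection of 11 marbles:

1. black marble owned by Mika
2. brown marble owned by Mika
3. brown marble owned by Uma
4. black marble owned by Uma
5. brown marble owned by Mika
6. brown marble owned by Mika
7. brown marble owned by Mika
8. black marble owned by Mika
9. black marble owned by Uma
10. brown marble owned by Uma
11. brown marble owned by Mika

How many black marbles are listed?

4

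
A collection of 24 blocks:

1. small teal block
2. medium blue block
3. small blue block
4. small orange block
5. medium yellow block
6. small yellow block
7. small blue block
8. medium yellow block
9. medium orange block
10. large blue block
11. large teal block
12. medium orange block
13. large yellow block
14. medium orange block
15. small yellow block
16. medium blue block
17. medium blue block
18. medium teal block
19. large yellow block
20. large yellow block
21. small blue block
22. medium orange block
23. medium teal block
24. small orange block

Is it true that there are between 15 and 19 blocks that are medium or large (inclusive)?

True

There are 16 blocks that are medium or large.
The claim requires 15 ≤ 16 ≤ 19, which holds.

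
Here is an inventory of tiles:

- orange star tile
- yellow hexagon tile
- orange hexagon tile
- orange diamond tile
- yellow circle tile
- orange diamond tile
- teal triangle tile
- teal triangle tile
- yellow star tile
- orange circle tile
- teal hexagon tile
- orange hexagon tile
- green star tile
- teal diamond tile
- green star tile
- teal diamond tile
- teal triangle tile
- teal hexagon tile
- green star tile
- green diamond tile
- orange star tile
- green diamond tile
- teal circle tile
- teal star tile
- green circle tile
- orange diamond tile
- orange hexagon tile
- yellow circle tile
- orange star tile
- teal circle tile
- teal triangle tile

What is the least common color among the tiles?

Counts by color: teal 11, orange 10, green 6, yellow 4.
The minimum is 4, held uniquely by yellow.

yellow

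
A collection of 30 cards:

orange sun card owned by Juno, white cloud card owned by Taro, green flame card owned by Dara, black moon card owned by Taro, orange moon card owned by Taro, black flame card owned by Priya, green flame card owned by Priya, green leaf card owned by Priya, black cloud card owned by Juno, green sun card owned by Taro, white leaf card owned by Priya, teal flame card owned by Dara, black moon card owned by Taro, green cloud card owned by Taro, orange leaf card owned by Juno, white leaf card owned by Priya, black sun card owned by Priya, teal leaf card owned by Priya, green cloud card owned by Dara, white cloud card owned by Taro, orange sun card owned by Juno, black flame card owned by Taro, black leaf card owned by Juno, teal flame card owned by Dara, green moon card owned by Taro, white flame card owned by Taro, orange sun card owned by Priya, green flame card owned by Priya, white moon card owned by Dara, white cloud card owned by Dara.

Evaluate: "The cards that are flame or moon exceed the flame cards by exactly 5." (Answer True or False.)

True

|cards that are flame or moon| = 13.
|flame cards| = 8.
The claim requires 13 − 8 (= 5) to equal 5, which holds.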